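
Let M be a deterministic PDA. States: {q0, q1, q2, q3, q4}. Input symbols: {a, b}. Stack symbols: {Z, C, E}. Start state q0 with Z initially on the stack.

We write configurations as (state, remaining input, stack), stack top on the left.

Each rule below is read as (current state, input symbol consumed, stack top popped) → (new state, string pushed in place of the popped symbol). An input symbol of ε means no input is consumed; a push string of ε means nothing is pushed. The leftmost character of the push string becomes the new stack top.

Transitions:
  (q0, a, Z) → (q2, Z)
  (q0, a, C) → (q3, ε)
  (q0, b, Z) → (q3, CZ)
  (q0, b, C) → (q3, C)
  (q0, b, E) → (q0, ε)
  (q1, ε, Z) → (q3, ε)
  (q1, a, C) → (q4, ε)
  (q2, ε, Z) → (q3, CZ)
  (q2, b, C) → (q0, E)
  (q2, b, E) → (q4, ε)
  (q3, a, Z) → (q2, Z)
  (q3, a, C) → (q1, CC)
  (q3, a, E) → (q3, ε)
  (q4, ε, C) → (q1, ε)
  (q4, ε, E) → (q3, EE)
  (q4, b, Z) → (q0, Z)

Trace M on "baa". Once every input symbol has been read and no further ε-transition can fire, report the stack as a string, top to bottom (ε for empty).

ε

(q0, baa, Z)
  read b, top Z: go to q3, push CZ → (q3, aa, CZ)
  read a, top C: go to q1, push CC → (q1, a, CCZ)
  read a, top C: go to q4, push ε → (q4, ε, CZ)
  ε-move, top C: go to q1, push ε → (q1, ε, Z)
  ε-move, top Z: go to q3, push ε → (q3, ε, ε)
All input consumed in state q3 with stack ε.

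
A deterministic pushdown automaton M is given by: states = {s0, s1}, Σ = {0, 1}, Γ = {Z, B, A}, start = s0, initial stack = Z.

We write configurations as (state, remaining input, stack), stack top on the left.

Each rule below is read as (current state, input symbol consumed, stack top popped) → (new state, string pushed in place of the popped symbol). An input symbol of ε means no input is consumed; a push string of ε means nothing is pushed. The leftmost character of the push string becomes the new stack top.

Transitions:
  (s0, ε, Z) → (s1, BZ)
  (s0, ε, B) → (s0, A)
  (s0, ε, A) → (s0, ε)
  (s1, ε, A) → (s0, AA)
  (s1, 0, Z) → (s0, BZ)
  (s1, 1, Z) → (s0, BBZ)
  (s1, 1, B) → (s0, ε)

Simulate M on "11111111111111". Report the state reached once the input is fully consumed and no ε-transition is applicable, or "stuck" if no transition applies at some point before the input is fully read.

s1

(s0, 11111111111111, Z)
  ε-move, top Z: go to s1, push BZ → (s1, 11111111111111, BZ)
  read 1, top B: go to s0, push ε → (s0, 1111111111111, Z)
  ε-move, top Z: go to s1, push BZ → (s1, 1111111111111, BZ)
  read 1, top B: go to s0, push ε → (s0, 111111111111, Z)
  ε-move, top Z: go to s1, push BZ → (s1, 111111111111, BZ)
  read 1, top B: go to s0, push ε → (s0, 11111111111, Z)
  ε-move, top Z: go to s1, push BZ → (s1, 11111111111, BZ)
  read 1, top B: go to s0, push ε → (s0, 1111111111, Z)
  ε-move, top Z: go to s1, push BZ → (s1, 1111111111, BZ)
  read 1, top B: go to s0, push ε → (s0, 111111111, Z)
  ε-move, top Z: go to s1, push BZ → (s1, 111111111, BZ)
  read 1, top B: go to s0, push ε → (s0, 11111111, Z)
  ε-move, top Z: go to s1, push BZ → (s1, 11111111, BZ)
  read 1, top B: go to s0, push ε → (s0, 1111111, Z)
  ε-move, top Z: go to s1, push BZ → (s1, 1111111, BZ)
  read 1, top B: go to s0, push ε → (s0, 111111, Z)
  ε-move, top Z: go to s1, push BZ → (s1, 111111, BZ)
  read 1, top B: go to s0, push ε → (s0, 11111, Z)
  ε-move, top Z: go to s1, push BZ → (s1, 11111, BZ)
  read 1, top B: go to s0, push ε → (s0, 1111, Z)
  ε-move, top Z: go to s1, push BZ → (s1, 1111, BZ)
  read 1, top B: go to s0, push ε → (s0, 111, Z)
  ε-move, top Z: go to s1, push BZ → (s1, 111, BZ)
  read 1, top B: go to s0, push ε → (s0, 11, Z)
  ε-move, top Z: go to s1, push BZ → (s1, 11, BZ)
  read 1, top B: go to s0, push ε → (s0, 1, Z)
  ε-move, top Z: go to s1, push BZ → (s1, 1, BZ)
  read 1, top B: go to s0, push ε → (s0, ε, Z)
  ε-move, top Z: go to s1, push BZ → (s1, ε, BZ)
All input consumed; M is in state s1.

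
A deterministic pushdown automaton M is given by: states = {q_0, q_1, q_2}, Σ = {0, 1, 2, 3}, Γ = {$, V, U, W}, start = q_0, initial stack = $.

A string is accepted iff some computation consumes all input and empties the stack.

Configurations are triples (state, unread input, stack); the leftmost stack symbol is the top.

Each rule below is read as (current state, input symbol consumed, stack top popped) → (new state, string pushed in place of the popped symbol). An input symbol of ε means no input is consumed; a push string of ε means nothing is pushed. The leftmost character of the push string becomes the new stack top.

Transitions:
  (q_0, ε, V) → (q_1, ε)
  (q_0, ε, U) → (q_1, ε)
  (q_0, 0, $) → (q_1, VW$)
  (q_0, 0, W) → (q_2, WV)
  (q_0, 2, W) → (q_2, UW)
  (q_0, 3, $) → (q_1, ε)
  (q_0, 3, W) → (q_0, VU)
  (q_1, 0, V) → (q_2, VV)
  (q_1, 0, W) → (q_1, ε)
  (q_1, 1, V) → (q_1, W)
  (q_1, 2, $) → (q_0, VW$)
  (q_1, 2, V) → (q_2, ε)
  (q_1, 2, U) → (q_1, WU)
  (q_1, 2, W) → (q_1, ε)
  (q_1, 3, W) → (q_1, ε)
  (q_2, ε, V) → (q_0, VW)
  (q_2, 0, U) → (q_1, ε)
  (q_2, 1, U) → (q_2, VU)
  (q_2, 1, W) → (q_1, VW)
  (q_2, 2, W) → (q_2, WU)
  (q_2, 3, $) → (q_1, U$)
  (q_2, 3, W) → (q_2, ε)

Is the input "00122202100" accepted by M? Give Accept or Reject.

Reject

(q_0, 00122202100, $)
  read 0, top $: go to q_1, push VW$ → (q_1, 0122202100, VW$)
  read 0, top V: go to q_2, push VV → (q_2, 122202100, VVW$)
  ε-move, top V: go to q_0, push VW → (q_0, 122202100, VWVW$)
  ε-move, top V: go to q_1, push ε → (q_1, 122202100, WVW$)
No transition applies at (q_1, 122202100, WVW$); input not fully consumed.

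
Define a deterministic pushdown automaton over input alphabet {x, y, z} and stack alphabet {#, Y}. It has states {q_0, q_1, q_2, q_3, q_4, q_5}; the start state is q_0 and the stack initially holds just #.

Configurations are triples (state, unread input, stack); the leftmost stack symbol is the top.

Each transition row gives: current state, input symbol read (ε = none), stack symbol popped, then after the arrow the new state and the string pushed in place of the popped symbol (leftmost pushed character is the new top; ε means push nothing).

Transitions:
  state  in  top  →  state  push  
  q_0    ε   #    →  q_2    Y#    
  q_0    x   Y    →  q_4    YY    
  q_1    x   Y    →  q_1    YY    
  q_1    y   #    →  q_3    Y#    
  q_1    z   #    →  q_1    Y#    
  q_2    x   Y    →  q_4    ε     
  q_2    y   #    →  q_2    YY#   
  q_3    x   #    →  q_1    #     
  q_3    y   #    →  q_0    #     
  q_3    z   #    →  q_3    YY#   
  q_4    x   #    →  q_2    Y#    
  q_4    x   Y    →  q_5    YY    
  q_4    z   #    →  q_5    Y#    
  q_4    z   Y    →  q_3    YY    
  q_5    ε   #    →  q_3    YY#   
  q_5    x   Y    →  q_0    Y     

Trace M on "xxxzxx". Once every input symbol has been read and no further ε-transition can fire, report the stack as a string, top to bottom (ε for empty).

YY#

(q_0, xxxzxx, #)
  ε-move, top #: go to q_2, push Y# → (q_2, xxxzxx, Y#)
  read x, top Y: go to q_4, push ε → (q_4, xxzxx, #)
  read x, top #: go to q_2, push Y# → (q_2, xzxx, Y#)
  read x, top Y: go to q_4, push ε → (q_4, zxx, #)
  read z, top #: go to q_5, push Y# → (q_5, xx, Y#)
  read x, top Y: go to q_0, push Y → (q_0, x, Y#)
  read x, top Y: go to q_4, push YY → (q_4, ε, YY#)
All input consumed in state q_4 with stack YY#.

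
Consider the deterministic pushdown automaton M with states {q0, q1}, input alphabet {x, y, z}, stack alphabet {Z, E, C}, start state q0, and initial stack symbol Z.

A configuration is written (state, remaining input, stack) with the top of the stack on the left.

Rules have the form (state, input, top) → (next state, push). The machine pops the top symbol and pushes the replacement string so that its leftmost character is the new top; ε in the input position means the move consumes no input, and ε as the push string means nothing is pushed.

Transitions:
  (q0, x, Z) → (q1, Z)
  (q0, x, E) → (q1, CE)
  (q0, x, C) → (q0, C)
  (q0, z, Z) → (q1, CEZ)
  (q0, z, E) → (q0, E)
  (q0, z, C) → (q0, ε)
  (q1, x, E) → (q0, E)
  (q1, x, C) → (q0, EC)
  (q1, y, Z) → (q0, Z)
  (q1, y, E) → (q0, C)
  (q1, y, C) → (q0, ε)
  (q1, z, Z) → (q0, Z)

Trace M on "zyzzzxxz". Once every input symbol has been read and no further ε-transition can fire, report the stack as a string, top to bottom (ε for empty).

(q0, zyzzzxxz, Z) ⊢ (q1, yzzzxxz, CEZ) ⊢ (q0, zzzxxz, EZ) ⊢ (q0, zzxxz, EZ) ⊢ (q0, zxxz, EZ) ⊢ (q0, xxz, EZ) ⊢ (q1, xz, CEZ) ⊢ (q0, z, ECEZ) ⊢ (q0, ε, ECEZ)
All input consumed in state q0 with stack ECEZ.

ECEZ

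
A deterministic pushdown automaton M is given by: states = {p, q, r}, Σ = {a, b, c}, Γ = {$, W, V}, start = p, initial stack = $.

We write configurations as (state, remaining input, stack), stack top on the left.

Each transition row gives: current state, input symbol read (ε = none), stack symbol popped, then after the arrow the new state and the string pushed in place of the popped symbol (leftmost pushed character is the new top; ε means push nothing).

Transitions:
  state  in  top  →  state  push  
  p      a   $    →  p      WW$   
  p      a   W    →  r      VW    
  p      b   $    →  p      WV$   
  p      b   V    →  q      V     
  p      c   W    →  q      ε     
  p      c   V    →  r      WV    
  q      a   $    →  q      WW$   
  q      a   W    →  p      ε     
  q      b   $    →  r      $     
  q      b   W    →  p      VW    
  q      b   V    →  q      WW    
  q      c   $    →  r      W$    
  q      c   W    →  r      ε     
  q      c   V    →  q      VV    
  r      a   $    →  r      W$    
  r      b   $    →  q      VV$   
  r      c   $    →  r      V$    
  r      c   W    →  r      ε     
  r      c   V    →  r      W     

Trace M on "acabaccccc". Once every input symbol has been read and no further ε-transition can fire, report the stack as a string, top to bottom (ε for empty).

$

(p, acabaccccc, $)
  read a, top $: go to p, push WW$ → (p, cabaccccc, WW$)
  read c, top W: go to q, push ε → (q, abaccccc, W$)
  read a, top W: go to p, push ε → (p, baccccc, $)
  read b, top $: go to p, push WV$ → (p, accccc, WV$)
  read a, top W: go to r, push VW → (r, ccccc, VWV$)
  read c, top V: go to r, push W → (r, cccc, WWV$)
  read c, top W: go to r, push ε → (r, ccc, WV$)
  read c, top W: go to r, push ε → (r, cc, V$)
  read c, top V: go to r, push W → (r, c, W$)
  read c, top W: go to r, push ε → (r, ε, $)
All input consumed in state r with stack $.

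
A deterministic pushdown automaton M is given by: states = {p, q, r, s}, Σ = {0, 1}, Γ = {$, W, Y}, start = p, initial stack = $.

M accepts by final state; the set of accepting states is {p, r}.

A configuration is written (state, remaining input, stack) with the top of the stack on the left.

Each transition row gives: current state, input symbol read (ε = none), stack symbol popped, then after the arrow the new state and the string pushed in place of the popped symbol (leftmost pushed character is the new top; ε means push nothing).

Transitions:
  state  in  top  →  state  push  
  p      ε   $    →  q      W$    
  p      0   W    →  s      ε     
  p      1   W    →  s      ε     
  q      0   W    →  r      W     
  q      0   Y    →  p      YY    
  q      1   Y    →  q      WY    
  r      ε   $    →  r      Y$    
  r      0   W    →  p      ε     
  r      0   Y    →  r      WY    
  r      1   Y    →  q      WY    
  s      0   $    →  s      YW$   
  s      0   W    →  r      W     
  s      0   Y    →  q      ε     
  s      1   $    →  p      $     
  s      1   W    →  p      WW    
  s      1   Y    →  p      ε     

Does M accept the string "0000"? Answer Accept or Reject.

(p, 0000, $)
  ε-move, top $: go to q, push W$ → (q, 0000, W$)
  read 0, top W: go to r, push W → (r, 000, W$)
  read 0, top W: go to p, push ε → (p, 00, $)
  ε-move, top $: go to q, push W$ → (q, 00, W$)
  read 0, top W: go to r, push W → (r, 0, W$)
  read 0, top W: go to p, push ε → (p, ε, $)
All input consumed; state p ∈ F.

Accept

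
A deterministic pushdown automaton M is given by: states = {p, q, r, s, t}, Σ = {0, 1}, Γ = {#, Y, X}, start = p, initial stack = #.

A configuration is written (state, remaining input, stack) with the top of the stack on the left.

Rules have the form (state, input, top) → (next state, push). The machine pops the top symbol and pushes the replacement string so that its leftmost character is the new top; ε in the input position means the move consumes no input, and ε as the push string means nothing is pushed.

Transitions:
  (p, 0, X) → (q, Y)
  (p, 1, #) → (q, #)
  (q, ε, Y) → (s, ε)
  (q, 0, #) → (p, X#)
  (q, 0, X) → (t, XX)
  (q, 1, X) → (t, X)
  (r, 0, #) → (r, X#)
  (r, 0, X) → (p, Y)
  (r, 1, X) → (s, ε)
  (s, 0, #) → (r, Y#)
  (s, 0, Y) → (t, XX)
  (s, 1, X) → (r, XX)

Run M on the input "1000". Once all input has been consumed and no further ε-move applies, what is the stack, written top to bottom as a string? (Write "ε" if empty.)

(p, 1000, #)
  read 1, top #: go to q, push # → (q, 000, #)
  read 0, top #: go to p, push X# → (p, 00, X#)
  read 0, top X: go to q, push Y → (q, 0, Y#)
  ε-move, top Y: go to s, push ε → (s, 0, #)
  read 0, top #: go to r, push Y# → (r, ε, Y#)
All input consumed in state r with stack Y#.

Y#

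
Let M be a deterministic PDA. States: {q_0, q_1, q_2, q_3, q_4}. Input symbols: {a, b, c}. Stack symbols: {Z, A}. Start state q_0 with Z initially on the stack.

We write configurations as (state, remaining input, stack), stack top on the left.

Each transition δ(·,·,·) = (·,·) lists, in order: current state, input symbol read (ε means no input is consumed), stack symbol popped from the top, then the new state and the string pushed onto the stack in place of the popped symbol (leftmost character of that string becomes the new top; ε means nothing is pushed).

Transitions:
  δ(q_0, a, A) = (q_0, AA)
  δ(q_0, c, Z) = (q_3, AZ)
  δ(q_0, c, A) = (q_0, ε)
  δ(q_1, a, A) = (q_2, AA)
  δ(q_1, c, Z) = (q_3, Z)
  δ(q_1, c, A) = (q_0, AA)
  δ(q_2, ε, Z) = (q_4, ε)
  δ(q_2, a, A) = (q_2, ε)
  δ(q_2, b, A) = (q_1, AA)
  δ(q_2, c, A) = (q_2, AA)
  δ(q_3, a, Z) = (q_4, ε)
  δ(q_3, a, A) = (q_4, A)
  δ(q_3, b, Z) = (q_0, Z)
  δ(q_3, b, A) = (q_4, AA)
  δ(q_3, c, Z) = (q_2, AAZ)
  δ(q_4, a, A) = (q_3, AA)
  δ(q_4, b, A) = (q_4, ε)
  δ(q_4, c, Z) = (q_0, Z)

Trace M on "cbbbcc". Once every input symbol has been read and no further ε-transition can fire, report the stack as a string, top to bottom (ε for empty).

AZ

(q_0, cbbbcc, Z)
  read c, top Z: go to q_3, push AZ → (q_3, bbbcc, AZ)
  read b, top A: go to q_4, push AA → (q_4, bbcc, AAZ)
  read b, top A: go to q_4, push ε → (q_4, bcc, AZ)
  read b, top A: go to q_4, push ε → (q_4, cc, Z)
  read c, top Z: go to q_0, push Z → (q_0, c, Z)
  read c, top Z: go to q_3, push AZ → (q_3, ε, AZ)
All input consumed in state q_3 with stack AZ.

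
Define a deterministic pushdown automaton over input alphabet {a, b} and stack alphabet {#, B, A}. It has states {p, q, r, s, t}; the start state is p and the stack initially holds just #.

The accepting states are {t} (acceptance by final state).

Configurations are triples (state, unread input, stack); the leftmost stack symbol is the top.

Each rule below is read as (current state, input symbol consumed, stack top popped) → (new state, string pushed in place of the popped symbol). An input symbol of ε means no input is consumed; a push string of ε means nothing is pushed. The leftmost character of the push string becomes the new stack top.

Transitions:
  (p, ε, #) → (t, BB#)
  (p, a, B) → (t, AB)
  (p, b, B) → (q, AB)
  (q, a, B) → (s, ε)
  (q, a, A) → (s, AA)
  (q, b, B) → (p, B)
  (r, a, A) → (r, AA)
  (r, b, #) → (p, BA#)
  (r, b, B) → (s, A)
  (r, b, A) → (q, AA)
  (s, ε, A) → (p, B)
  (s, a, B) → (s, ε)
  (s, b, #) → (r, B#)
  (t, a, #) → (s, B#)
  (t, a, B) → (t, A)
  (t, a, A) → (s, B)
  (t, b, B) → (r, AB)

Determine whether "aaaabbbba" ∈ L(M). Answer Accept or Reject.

(p, aaaabbbba, #)
  ε-move, top #: go to t, push BB# → (t, aaaabbbba, BB#)
  read a, top B: go to t, push A → (t, aaabbbba, AB#)
  read a, top A: go to s, push B → (s, aabbbba, BB#)
  read a, top B: go to s, push ε → (s, abbbba, B#)
  read a, top B: go to s, push ε → (s, bbbba, #)
  read b, top #: go to r, push B# → (r, bbba, B#)
  read b, top B: go to s, push A → (s, bba, A#)
  ε-move, top A: go to p, push B → (p, bba, B#)
  read b, top B: go to q, push AB → (q, ba, AB#)
No transition applies at (q, ba, AB#); input not fully consumed.

Reject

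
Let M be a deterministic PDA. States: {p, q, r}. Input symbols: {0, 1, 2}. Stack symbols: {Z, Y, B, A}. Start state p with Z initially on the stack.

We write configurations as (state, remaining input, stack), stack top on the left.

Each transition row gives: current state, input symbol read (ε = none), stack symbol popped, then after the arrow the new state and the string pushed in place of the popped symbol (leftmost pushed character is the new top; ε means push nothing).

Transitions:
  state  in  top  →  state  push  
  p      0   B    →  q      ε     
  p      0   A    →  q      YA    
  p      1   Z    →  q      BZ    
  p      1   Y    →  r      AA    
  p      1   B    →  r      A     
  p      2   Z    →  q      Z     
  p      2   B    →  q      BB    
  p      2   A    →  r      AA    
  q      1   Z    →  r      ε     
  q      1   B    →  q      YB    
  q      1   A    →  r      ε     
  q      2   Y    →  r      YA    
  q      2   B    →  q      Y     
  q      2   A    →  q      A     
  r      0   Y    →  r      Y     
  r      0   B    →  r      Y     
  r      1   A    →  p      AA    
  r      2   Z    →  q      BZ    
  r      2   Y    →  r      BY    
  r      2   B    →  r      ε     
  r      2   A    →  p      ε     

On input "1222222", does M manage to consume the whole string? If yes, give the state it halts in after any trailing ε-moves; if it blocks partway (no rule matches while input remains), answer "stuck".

r

(p, 1222222, Z) ⊢ (q, 222222, BZ) ⊢ (q, 22222, YZ) ⊢ (r, 2222, YAZ) ⊢ (r, 222, BYAZ) ⊢ (r, 22, YAZ) ⊢ (r, 2, BYAZ) ⊢ (r, ε, YAZ)
All input consumed; M is in state r.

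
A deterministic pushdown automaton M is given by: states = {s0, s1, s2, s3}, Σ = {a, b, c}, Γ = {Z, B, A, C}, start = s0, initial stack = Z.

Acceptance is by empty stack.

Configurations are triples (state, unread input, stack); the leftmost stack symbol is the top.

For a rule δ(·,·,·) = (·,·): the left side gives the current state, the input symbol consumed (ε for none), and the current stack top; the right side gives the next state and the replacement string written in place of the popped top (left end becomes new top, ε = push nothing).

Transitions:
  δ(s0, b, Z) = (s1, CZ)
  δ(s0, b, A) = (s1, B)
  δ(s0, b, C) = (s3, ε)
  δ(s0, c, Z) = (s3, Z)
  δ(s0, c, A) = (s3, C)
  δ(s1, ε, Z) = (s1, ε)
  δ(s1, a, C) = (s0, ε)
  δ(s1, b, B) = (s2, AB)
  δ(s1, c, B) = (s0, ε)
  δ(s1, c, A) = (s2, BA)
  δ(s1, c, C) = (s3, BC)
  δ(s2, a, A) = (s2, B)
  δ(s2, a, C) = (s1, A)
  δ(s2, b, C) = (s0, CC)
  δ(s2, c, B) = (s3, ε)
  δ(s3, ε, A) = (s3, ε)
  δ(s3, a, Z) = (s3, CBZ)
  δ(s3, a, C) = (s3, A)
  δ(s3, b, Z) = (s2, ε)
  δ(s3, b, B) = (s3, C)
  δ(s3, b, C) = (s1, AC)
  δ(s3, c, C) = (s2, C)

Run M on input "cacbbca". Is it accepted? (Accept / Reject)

(s0, cacbbca, Z)
  read c, top Z: go to s3, push Z → (s3, acbbca, Z)
  read a, top Z: go to s3, push CBZ → (s3, cbbca, CBZ)
  read c, top C: go to s2, push C → (s2, bbca, CBZ)
  read b, top C: go to s0, push CC → (s0, bca, CCBZ)
  read b, top C: go to s3, push ε → (s3, ca, CBZ)
  read c, top C: go to s2, push C → (s2, a, CBZ)
  read a, top C: go to s1, push A → (s1, ε, ABZ)
All input consumed; stack is ABZ, not empty, and no further ε-move applies.

Reject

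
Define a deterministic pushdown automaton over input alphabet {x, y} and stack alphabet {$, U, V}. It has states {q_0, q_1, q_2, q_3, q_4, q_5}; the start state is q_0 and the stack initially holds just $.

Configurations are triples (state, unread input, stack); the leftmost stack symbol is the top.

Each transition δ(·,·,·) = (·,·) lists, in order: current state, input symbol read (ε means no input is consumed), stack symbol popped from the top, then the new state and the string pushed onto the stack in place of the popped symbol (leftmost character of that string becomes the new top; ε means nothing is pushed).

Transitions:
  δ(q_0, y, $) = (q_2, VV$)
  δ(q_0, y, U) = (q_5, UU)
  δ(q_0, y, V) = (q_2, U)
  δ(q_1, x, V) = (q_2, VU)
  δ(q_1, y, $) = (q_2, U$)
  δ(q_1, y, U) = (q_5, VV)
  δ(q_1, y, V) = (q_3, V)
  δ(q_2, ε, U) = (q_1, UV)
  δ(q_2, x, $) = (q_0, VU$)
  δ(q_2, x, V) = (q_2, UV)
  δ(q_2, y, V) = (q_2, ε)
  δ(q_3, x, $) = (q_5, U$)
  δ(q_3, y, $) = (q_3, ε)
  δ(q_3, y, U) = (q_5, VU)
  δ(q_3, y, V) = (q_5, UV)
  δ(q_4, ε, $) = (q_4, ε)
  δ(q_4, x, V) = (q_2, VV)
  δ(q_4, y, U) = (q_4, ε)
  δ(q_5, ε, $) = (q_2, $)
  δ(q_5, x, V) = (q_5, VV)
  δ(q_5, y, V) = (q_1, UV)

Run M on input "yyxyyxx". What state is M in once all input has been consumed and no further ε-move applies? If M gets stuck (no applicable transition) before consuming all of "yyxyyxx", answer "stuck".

(q_0, yyxyyxx, $)
  read y, top $: go to q_2, push VV$ → (q_2, yxyyxx, VV$)
  read y, top V: go to q_2, push ε → (q_2, xyyxx, V$)
  read x, top V: go to q_2, push UV → (q_2, yyxx, UV$)
  ε-move, top U: go to q_1, push UV → (q_1, yyxx, UVV$)
  read y, top U: go to q_5, push VV → (q_5, yxx, VVVV$)
  read y, top V: go to q_1, push UV → (q_1, xx, UVVVV$)
No transition for (q_1, x, top U); M blocks with input xx remaining.

stuck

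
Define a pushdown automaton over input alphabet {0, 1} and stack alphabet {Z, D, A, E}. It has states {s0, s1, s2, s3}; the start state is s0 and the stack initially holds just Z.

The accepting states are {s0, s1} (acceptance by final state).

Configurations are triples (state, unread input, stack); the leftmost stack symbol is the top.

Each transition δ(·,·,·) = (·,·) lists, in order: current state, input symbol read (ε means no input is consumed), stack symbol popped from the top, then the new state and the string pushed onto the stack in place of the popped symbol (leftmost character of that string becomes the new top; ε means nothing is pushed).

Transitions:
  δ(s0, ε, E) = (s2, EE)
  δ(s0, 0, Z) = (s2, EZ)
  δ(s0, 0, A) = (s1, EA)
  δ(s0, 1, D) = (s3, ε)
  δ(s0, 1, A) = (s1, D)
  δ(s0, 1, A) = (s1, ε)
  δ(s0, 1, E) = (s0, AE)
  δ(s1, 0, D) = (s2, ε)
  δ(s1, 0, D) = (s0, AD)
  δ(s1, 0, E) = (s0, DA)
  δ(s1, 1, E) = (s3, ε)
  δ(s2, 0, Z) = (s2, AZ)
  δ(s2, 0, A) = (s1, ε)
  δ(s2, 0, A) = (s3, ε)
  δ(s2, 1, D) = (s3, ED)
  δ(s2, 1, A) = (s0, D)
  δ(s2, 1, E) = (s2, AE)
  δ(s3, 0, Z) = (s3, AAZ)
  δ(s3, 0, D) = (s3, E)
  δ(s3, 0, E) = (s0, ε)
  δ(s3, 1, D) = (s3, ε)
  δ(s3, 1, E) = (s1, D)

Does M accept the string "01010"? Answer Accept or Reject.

Accept

One accepting computation: (s0, 01010, Z) ⊢ (s2, 1010, EZ) ⊢ (s2, 010, AEZ) ⊢ (s3, 10, EZ) ⊢ (s1, 0, DZ) ⊢ (s0, ε, ADZ)
All input consumed and state s0 ∈ F.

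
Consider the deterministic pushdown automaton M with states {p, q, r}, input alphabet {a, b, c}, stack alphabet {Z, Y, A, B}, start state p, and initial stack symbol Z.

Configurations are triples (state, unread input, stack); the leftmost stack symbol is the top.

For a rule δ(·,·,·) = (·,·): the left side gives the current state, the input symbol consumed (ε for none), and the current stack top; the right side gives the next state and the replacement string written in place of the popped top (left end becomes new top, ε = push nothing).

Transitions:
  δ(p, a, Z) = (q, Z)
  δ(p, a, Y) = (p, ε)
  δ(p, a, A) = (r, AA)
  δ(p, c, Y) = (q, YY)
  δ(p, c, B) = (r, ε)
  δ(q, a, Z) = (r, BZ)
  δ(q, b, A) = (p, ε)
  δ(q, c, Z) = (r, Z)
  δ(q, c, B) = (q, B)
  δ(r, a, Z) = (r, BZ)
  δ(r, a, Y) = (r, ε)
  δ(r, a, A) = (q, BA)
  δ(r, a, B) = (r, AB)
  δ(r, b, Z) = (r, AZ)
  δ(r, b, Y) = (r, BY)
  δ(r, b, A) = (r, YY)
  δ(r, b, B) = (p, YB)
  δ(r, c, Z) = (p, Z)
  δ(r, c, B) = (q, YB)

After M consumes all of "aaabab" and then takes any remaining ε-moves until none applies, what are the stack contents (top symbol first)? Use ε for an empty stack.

(p, aaabab, Z) ⊢ (q, aabab, Z) ⊢ (r, abab, BZ) ⊢ (r, bab, ABZ) ⊢ (r, ab, YYBZ) ⊢ (r, b, YBZ) ⊢ (r, ε, BYBZ)
All input consumed in state r with stack BYBZ.

BYBZ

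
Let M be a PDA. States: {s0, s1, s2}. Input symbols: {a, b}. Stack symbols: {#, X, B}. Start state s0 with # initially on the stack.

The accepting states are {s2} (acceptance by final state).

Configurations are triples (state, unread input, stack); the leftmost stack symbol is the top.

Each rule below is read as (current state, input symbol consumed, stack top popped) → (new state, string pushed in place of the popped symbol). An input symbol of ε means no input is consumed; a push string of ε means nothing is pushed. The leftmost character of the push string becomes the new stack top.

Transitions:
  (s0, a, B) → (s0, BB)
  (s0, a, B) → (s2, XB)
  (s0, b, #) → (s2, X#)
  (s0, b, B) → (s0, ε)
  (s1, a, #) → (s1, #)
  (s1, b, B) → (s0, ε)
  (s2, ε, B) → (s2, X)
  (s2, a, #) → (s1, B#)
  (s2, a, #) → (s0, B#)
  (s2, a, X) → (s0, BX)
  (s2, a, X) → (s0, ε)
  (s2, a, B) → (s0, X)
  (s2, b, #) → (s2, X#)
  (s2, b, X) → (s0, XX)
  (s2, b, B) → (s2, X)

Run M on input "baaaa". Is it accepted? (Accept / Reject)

Accept

One accepting computation: (s0, baaaa, #) ⊢ (s2, aaaa, X#) ⊢ (s0, aaa, BX#) ⊢ (s0, aa, BBX#) ⊢ (s0, a, BBBX#) ⊢ (s2, ε, XBBBX#)
All input consumed and state s2 ∈ F.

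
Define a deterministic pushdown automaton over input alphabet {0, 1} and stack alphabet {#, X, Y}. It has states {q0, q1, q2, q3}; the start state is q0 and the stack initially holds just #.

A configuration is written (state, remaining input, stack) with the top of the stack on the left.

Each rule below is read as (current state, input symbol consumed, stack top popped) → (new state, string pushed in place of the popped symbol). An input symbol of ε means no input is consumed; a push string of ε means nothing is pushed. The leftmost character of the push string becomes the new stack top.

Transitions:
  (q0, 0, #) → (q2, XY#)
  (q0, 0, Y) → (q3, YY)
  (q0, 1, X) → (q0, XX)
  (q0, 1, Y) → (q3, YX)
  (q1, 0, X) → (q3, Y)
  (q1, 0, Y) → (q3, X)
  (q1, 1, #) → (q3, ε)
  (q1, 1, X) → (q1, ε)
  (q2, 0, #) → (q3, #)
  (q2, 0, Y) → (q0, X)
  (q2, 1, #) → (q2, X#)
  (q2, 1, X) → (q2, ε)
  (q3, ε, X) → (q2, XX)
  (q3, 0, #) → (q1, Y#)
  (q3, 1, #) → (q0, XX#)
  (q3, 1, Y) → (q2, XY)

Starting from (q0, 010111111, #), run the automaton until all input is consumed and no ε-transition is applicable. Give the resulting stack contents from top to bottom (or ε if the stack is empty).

(q0, 010111111, #)
  read 0, top #: go to q2, push XY# → (q2, 10111111, XY#)
  read 1, top X: go to q2, push ε → (q2, 0111111, Y#)
  read 0, top Y: go to q0, push X → (q0, 111111, X#)
  read 1, top X: go to q0, push XX → (q0, 11111, XX#)
  read 1, top X: go to q0, push XX → (q0, 1111, XXX#)
  read 1, top X: go to q0, push XX → (q0, 111, XXXX#)
  read 1, top X: go to q0, push XX → (q0, 11, XXXXX#)
  read 1, top X: go to q0, push XX → (q0, 1, XXXXXX#)
  read 1, top X: go to q0, push XX → (q0, ε, XXXXXXX#)
All input consumed in state q0 with stack XXXXXXX#.

XXXXXXX#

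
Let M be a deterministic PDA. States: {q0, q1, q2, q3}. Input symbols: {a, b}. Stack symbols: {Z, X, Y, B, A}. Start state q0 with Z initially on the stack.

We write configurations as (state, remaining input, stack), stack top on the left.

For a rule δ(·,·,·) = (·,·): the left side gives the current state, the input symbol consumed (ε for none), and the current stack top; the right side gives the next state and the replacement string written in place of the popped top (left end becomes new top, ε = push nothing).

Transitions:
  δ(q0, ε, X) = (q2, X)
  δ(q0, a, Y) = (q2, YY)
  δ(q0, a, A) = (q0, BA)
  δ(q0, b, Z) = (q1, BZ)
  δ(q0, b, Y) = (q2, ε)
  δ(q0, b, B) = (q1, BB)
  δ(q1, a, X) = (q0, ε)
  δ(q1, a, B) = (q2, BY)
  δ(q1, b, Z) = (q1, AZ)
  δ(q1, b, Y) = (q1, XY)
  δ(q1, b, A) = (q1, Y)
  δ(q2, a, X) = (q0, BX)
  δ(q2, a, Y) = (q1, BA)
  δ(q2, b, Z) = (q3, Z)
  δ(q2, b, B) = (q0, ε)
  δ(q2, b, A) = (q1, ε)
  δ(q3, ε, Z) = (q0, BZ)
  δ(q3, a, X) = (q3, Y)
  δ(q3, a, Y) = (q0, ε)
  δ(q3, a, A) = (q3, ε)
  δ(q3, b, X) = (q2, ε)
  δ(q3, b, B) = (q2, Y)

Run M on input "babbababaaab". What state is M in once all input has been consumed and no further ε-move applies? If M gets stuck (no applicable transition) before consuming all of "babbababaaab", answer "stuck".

stuck

(q0, babbababaaab, Z) ⊢ (q1, abbababaaab, BZ) ⊢ (q2, bbababaaab, BYZ) ⊢ (q0, bababaaab, YZ) ⊢ (q2, ababaaab, Z)
No transition for (q2, a, top Z); M blocks with input ababaaab remaining.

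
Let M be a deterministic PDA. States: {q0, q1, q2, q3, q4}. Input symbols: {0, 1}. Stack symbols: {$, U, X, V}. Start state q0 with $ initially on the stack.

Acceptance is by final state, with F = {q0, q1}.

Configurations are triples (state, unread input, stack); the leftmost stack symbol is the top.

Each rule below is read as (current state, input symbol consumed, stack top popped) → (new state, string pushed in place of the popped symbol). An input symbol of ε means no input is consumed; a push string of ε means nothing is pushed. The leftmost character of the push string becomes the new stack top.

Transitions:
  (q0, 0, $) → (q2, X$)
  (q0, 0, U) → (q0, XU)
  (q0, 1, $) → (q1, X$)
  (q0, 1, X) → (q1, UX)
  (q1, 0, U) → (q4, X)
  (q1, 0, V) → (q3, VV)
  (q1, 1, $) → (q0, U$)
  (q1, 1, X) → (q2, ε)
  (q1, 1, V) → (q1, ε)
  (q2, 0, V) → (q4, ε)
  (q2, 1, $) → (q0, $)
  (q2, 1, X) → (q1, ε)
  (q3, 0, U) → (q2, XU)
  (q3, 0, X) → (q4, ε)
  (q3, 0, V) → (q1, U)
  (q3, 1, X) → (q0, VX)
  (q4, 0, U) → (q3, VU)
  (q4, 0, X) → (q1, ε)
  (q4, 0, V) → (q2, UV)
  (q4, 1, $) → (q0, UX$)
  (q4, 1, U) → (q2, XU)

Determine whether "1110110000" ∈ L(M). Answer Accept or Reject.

(q0, 1110110000, $)
  read 1, top $: go to q1, push X$ → (q1, 110110000, X$)
  read 1, top X: go to q2, push ε → (q2, 10110000, $)
  read 1, top $: go to q0, push $ → (q0, 0110000, $)
  read 0, top $: go to q2, push X$ → (q2, 110000, X$)
  read 1, top X: go to q1, push ε → (q1, 10000, $)
  read 1, top $: go to q0, push U$ → (q0, 0000, U$)
  read 0, top U: go to q0, push XU → (q0, 000, XU$)
No transition applies at (q0, 000, XU$); input not fully consumed.

Reject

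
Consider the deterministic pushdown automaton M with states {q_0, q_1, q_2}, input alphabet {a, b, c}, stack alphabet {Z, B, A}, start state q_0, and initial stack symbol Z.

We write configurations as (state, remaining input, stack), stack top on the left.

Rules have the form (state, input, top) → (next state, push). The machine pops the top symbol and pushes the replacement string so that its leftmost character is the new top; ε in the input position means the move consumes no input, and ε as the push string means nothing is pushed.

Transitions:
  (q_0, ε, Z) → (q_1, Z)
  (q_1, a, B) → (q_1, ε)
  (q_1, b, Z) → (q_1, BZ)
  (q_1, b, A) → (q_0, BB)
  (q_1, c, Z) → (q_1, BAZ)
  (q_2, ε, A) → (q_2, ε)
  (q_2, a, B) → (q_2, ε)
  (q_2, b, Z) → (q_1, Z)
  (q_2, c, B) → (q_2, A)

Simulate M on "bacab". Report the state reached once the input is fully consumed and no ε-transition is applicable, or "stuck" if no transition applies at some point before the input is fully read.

(q_0, bacab, Z) ⊢ (q_1, bacab, Z) ⊢ (q_1, acab, BZ) ⊢ (q_1, cab, Z) ⊢ (q_1, ab, BAZ) ⊢ (q_1, b, AZ) ⊢ (q_0, ε, BBZ)
All input consumed; M is in state q_0.

q_0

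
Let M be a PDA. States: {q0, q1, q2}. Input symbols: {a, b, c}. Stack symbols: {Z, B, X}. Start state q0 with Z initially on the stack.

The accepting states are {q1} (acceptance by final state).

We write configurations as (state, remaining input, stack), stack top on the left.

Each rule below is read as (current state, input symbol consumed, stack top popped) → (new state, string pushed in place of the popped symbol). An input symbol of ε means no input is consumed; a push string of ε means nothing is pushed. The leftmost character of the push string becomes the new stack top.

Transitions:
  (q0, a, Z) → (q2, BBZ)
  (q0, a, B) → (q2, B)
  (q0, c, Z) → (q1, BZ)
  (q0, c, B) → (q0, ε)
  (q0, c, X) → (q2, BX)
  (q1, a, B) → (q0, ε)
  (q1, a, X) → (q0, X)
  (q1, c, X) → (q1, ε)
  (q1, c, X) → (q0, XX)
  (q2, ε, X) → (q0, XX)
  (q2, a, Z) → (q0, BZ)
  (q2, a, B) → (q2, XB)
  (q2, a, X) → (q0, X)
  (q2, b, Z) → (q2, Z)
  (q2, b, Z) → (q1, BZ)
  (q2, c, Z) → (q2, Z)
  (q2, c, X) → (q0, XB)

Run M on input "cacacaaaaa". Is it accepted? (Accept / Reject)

Reject

No computation consumes all input and reaches a final state.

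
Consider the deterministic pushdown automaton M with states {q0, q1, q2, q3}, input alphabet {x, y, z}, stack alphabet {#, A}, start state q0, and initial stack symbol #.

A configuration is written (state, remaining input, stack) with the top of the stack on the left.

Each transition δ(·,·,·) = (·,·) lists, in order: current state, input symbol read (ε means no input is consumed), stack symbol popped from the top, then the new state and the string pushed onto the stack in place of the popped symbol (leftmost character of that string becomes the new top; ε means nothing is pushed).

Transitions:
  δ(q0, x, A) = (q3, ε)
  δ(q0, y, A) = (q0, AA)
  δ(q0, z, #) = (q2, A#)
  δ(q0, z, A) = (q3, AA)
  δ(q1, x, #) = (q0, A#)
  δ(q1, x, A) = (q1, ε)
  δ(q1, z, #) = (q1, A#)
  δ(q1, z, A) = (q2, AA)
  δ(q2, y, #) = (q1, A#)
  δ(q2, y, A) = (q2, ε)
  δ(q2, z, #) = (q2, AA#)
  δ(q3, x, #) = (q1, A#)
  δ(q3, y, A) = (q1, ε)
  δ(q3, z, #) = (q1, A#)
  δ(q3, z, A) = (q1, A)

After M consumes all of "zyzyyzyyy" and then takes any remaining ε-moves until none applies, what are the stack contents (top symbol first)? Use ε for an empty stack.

A#

(q0, zyzyyzyyy, #) ⊢ (q2, yzyyzyyy, A#) ⊢ (q2, zyyzyyy, #) ⊢ (q2, yyzyyy, AA#) ⊢ (q2, yzyyy, A#) ⊢ (q2, zyyy, #) ⊢ (q2, yyy, AA#) ⊢ (q2, yy, A#) ⊢ (q2, y, #) ⊢ (q1, ε, A#)
All input consumed in state q1 with stack A#.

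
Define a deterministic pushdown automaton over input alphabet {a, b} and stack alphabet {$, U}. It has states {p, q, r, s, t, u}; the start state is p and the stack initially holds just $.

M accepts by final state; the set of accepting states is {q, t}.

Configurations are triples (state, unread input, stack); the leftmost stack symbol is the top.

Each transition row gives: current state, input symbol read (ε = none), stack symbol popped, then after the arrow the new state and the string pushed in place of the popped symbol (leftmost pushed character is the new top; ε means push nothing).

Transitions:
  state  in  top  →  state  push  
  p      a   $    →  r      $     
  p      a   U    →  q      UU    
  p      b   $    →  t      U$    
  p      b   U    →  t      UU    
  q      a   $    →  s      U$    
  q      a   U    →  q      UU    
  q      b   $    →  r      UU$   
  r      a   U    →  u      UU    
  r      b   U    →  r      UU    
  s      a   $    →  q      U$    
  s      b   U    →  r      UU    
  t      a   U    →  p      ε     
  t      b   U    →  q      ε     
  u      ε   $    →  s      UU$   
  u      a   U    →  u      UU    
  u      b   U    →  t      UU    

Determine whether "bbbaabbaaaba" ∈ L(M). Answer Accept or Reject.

Reject

(p, bbbaabbaaaba, $)
  read b, top $: go to t, push U$ → (t, bbaabbaaaba, U$)
  read b, top U: go to q, push ε → (q, baabbaaaba, $)
  read b, top $: go to r, push UU$ → (r, aabbaaaba, UU$)
  read a, top U: go to u, push UU → (u, abbaaaba, UUU$)
  read a, top U: go to u, push UU → (u, bbaaaba, UUUU$)
  read b, top U: go to t, push UU → (t, baaaba, UUUUU$)
  read b, top U: go to q, push ε → (q, aaaba, UUUU$)
  read a, top U: go to q, push UU → (q, aaba, UUUUU$)
  read a, top U: go to q, push UU → (q, aba, UUUUUU$)
  read a, top U: go to q, push UU → (q, ba, UUUUUUU$)
No transition applies at (q, ba, UUUUUUU$); input not fully consumed.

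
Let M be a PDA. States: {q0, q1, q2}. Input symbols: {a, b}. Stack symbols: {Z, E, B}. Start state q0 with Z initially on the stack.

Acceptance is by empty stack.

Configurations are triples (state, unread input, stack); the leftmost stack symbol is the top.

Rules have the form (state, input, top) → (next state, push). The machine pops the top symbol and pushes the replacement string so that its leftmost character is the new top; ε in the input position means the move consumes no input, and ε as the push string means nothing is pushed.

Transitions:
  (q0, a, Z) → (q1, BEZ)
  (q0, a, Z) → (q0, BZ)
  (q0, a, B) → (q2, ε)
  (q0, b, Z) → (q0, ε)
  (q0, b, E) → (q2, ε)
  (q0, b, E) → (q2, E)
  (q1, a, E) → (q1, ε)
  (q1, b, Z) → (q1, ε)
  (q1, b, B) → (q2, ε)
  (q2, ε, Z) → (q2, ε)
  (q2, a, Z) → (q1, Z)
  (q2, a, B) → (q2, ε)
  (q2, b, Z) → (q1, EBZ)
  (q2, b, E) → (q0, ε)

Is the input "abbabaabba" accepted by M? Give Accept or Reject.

Reject

No computation consumes all input and empties the stack.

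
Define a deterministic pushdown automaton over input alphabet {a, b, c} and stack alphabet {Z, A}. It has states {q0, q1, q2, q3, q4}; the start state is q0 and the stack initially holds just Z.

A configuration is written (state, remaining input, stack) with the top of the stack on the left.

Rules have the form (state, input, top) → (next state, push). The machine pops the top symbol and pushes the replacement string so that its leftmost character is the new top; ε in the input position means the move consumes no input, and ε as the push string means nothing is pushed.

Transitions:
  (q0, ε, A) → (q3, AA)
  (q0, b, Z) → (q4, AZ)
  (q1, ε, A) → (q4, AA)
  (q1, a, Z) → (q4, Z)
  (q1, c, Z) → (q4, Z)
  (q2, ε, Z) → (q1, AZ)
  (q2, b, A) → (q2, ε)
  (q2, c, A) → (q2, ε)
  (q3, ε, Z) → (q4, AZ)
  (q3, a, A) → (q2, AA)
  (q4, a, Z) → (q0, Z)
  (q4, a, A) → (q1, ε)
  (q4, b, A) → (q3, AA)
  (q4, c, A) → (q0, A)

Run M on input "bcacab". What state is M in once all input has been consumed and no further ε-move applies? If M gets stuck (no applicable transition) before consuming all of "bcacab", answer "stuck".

stuck

(q0, bcacab, Z)
  read b, top Z: go to q4, push AZ → (q4, cacab, AZ)
  read c, top A: go to q0, push A → (q0, acab, AZ)
  ε-move, top A: go to q3, push AA → (q3, acab, AAZ)
  read a, top A: go to q2, push AA → (q2, cab, AAAZ)
  read c, top A: go to q2, push ε → (q2, ab, AAZ)
No transition for (q2, a, top A); M blocks with input ab remaining.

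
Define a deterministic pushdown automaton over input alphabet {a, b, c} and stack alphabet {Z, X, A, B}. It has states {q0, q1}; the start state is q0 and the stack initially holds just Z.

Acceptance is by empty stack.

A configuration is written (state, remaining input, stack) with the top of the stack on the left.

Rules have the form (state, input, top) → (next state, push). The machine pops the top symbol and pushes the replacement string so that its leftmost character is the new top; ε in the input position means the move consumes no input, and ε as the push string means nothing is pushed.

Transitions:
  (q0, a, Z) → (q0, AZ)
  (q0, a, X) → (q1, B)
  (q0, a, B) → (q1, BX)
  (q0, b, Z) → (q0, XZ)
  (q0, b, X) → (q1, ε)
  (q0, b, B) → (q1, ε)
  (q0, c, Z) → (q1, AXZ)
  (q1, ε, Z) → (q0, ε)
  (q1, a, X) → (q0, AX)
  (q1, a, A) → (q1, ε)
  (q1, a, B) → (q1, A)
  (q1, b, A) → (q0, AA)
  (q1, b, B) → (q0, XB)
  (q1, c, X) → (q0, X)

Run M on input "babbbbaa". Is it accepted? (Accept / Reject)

(q0, babbbbaa, Z) ⊢ (q0, abbbbaa, XZ) ⊢ (q1, bbbbaa, BZ) ⊢ (q0, bbbaa, XBZ) ⊢ (q1, bbaa, BZ) ⊢ (q0, baa, XBZ) ⊢ (q1, aa, BZ) ⊢ (q1, a, AZ) ⊢ (q1, ε, Z) ⊢ (q0, ε, ε)
All input consumed and the stack is empty.

Accept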